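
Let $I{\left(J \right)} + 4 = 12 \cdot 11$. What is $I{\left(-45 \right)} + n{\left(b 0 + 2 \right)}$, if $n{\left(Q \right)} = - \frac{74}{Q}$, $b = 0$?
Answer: $91$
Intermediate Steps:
$I{\left(J \right)} = 128$ ($I{\left(J \right)} = -4 + 12 \cdot 11 = -4 + 132 = 128$)
$I{\left(-45 \right)} + n{\left(b 0 + 2 \right)} = 128 - \frac{74}{0 \cdot 0 + 2} = 128 - \frac{74}{0 + 2} = 128 - \frac{74}{2} = 128 - 37 = 91$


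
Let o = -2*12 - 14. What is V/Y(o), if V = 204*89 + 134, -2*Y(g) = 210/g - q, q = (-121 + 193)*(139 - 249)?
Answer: -139004/30075 ≈ -4.6219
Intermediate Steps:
o = -38 (o = -24 - 14 = -38)
q = -7920 (q = 72*(-110) = -7920)
Y(g) = -3960 - 105/g (Y(g) = -(210/g - 1*(-7920))/2 = -(210/g + 7920)/2 = -(7920 + 210/g)/2 = -3960 - 105/g)
V = 18290 (V = 18156 + 134 = 18290)
V/Y(o) = 18290/(-3960 - 105/(-38)) = 18290/(-3960 - 105*(-1/38)) = 18290/(-3960 + 105/38) = 18290/(-150375/38) = 18290*(-38/150375) = -139004/30075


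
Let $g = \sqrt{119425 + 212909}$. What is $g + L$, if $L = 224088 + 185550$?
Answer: $409638 + 3 \sqrt{36926} \approx 4.1021 \cdot 10^{5}$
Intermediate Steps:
$L = 409638$
$g = 3 \sqrt{36926}$ ($g = \sqrt{332334} = 3 \sqrt{36926} \approx 576.48$)
$g + L = 3 \sqrt{36926} + 409638 = 409638 + 3 \sqrt{36926}$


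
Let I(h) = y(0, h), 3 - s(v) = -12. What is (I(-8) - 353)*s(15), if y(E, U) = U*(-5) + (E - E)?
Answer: -4695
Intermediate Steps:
s(v) = 15 (s(v) = 3 - 1*(-12) = 3 + 12 = 15)
y(E, U) = -5*U (y(E, U) = -5*U + 0 = -5*U)
I(h) = -5*h
(I(-8) - 353)*s(15) = (-5*(-8) - 353)*15 = (40 - 353)*15 = -313*15 = -4695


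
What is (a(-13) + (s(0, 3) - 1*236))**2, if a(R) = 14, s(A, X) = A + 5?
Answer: 47089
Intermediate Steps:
s(A, X) = 5 + A
(a(-13) + (s(0, 3) - 1*236))**2 = (14 + ((5 + 0) - 1*236))**2 = (14 + (5 - 236))**2 = (14 - 231)**2 = (-217)**2 = 47089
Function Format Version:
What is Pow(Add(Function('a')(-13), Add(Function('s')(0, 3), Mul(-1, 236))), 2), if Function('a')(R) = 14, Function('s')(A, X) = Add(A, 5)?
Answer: 47089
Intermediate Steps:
Function('s')(A, X) = Add(5, A)
Pow(Add(Function('a')(-13), Add(Function('s')(0, 3), Mul(-1, 236))), 2) = Pow(Add(14, Add(Add(5, 0), Mul(-1, 236))), 2) = Pow(Add(14, Add(5, -236)), 2) = Pow(Add(14, -231), 2) = Pow(-217, 2) = 47089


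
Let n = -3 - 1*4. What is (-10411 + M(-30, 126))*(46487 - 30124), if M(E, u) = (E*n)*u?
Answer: 262609787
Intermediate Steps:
n = -7 (n = -3 - 4 = -7)
M(E, u) = -7*E*u (M(E, u) = (E*(-7))*u = (-7*E)*u = -7*E*u)
(-10411 + M(-30, 126))*(46487 - 30124) = (-10411 - 7*(-30)*126)*(46487 - 30124) = (-10411 + 26460)*16363 = 16049*16363 = 262609787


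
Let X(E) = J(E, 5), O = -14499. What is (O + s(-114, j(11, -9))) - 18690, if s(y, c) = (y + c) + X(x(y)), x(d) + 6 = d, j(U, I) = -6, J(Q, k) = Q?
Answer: -33429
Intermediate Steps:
x(d) = -6 + d
X(E) = E
s(y, c) = -6 + c + 2*y (s(y, c) = (y + c) + (-6 + y) = (c + y) + (-6 + y) = -6 + c + 2*y)
(O + s(-114, j(11, -9))) - 18690 = (-14499 + (-6 - 6 + 2*(-114))) - 18690 = (-14499 + (-6 - 6 - 228)) - 18690 = (-14499 - 240) - 18690 = -14739 - 18690 = -33429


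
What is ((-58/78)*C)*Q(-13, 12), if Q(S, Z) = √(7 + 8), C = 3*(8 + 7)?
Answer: -435*√15/13 ≈ -129.60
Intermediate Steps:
C = 45 (C = 3*15 = 45)
Q(S, Z) = √15
((-58/78)*C)*Q(-13, 12) = (-58/78*45)*√15 = (-58*1/78*45)*√15 = (-29/39*45)*√15 = -435*√15/13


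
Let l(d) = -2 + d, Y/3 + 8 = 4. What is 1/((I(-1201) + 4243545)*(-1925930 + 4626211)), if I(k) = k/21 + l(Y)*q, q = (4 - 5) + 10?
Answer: 21/240623654678038 ≈ 8.7273e-14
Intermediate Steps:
Y = -12 (Y = -24 + 3*4 = -24 + 12 = -12)
q = 9 (q = -1 + 10 = 9)
I(k) = -126 + k/21 (I(k) = k/21 + (-2 - 12)*9 = k*(1/21) - 14*9 = k/21 - 126 = -126 + k/21)
1/((I(-1201) + 4243545)*(-1925930 + 4626211)) = 1/(((-126 + (1/21)*(-1201)) + 4243545)*(-1925930 + 4626211)) = 1/(((-126 - 1201/21) + 4243545)*2700281) = 1/((-3847/21 + 4243545)*2700281) = 1/((89110598/21)*2700281) = 1/(240623654678038/21) = 21/240623654678038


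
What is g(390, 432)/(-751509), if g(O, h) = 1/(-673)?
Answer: 1/505765557 ≈ 1.9772e-9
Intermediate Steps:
g(O, h) = -1/673
g(390, 432)/(-751509) = -1/673/(-751509) = -1/673*(-1/751509) = 1/505765557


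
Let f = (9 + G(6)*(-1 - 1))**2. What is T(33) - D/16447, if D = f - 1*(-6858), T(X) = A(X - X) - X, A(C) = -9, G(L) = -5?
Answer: -697993/16447 ≈ -42.439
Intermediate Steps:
f = 361 (f = (9 - 5*(-1 - 1))**2 = (9 - 5*(-2))**2 = (9 + 10)**2 = 19**2 = 361)
T(X) = -9 - X
D = 7219 (D = 361 - 1*(-6858) = 361 + 6858 = 7219)
T(33) - D/16447 = (-9 - 1*33) - 7219/16447 = (-9 - 33) - 7219/16447 = -42 - 1*7219/16447 = -42 - 7219/16447 = -697993/16447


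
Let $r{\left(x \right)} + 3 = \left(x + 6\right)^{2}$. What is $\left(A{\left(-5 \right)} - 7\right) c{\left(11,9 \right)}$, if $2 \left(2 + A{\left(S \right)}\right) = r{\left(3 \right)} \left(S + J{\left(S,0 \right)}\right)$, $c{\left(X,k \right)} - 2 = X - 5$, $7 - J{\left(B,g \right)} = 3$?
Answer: $-384$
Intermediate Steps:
$J{\left(B,g \right)} = 4$ ($J{\left(B,g \right)} = 7 - 3 = 4$)
$c{\left(X,k \right)} = -3 + X$ ($c{\left(X,k \right)} = 2 + \left(X - 5\right) = 2 + \left(-5 + X\right) = -3 + X$)
$r{\left(x \right)} = -3 + \left(6 + x\right)^{2}$ ($r{\left(x \right)} = -3 + \left(x + 6\right)^{2} = -3 + \left(6 + x\right)^{2}$)
$A{\left(S \right)} = 154 + 39 S$ ($A{\left(S \right)} = -2 + \frac{\left(-3 + \left(6 + 3\right)^{2}\right) \left(S + 4\right)}{2} = -2 + \frac{\left(-3 + 9^{2}\right) \left(4 + S\right)}{2} = -2 + \frac{\left(-3 + 81\right) \left(4 + S\right)}{2} = -2 + \frac{78 \left(4 + S\right)}{2} = -2 + \frac{312 + 78 S}{2} = -2 + \left(156 + 39 S\right) = 154 + 39 S$)
$\left(A{\left(-5 \right)} - 7\right) c{\left(11,9 \right)} = \left(\left(154 + 39 \left(-5\right)\right) - 7\right) \left(-3 + 11\right) = \left(\left(154 - 195\right) - 7\right) 8 = \left(-41 - 7\right) 8 = \left(-48\right) 8 = -384$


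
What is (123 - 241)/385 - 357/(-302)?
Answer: 101809/116270 ≈ 0.87563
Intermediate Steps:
(123 - 241)/385 - 357/(-302) = -118*1/385 - 357*(-1/302) = -118/385 + 357/302 = 101809/116270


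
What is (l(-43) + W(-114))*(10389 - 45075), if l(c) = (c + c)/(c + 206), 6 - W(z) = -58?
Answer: -358861356/163 ≈ -2.2016e+6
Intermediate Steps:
W(z) = 64 (W(z) = 6 - 1*(-58) = 6 + 58 = 64)
l(c) = 2*c/(206 + c) (l(c) = (2*c)/(206 + c) = 2*c/(206 + c))
(l(-43) + W(-114))*(10389 - 45075) = (2*(-43)/(206 - 43) + 64)*(10389 - 45075) = (2*(-43)/163 + 64)*(-34686) = (2*(-43)*(1/163) + 64)*(-34686) = (-86/163 + 64)*(-34686) = (10346/163)*(-34686) = -358861356/163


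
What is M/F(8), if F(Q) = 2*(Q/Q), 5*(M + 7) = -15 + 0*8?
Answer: -5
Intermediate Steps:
M = -10 (M = -7 + (-15 + 0*8)/5 = -7 + (-15 + 0)/5 = -7 + (1/5)*(-15) = -7 - 3 = -10)
F(Q) = 2 (F(Q) = 2*1 = 2)
M/F(8) = -10/2 = -10*1/2 = -5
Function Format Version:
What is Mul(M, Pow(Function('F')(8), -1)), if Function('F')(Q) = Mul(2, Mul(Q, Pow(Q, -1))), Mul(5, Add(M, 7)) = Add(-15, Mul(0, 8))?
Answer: -5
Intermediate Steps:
M = -10 (M = Add(-7, Mul(Rational(1, 5), Add(-15, Mul(0, 8)))) = Add(-7, Mul(Rational(1, 5), Add(-15, 0))) = Add(-7, Mul(Rational(1, 5), -15)) = Add(-7, -3) = -10)
Function('F')(Q) = 2 (Function('F')(Q) = Mul(2, 1) = 2)
Mul(M, Pow(Function('F')(8), -1)) = Mul(-10, Pow(2, -1)) = Mul(-10, Rational(1, 2)) = -5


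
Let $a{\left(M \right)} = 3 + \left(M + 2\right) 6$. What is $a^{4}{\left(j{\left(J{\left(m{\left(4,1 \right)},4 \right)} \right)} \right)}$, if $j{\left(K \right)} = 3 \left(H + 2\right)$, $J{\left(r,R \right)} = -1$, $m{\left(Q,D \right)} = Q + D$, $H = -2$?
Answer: $50625$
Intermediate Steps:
$m{\left(Q,D \right)} = D + Q$
$j{\left(K \right)} = 0$ ($j{\left(K \right)} = 3 \left(-2 + 2\right) = 3 \cdot 0 = 0$)
$a{\left(M \right)} = 15 + 6 M$ ($a{\left(M \right)} = 3 + \left(2 + M\right) 6 = 3 + \left(12 + 6 M\right) = 15 + 6 M$)
$a^{4}{\left(j{\left(J{\left(m{\left(4,1 \right)},4 \right)} \right)} \right)} = \left(15 + 6 \cdot 0\right)^{4} = \left(15 + 0\right)^{4} = 15^{4} = 50625$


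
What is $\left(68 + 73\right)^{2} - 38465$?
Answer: $-18584$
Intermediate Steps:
$\left(68 + 73\right)^{2} - 38465 = 141^{2} - 38465 = 19881 - 38465 = -18584$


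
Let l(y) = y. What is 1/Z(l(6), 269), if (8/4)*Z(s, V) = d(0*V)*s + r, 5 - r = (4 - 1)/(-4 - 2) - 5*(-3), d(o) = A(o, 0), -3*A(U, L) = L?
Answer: -4/19 ≈ -0.21053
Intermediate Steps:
A(U, L) = -L/3
d(o) = 0 (d(o) = -⅓*0 = 0)
r = -19/2 (r = 5 - ((4 - 1)/(-4 - 2) - 5*(-3)) = 5 - (3/(-6) + 15) = 5 - (3*(-⅙) + 15) = 5 - (-½ + 15) = 5 - 1*29/2 = 5 - 29/2 = -19/2 ≈ -9.5000)
Z(s, V) = -19/4 (Z(s, V) = (0*s - 19/2)/2 = (0 - 19/2)/2 = (½)*(-19/2) = -19/4)
1/Z(l(6), 269) = 1/(-19/4) = -4/19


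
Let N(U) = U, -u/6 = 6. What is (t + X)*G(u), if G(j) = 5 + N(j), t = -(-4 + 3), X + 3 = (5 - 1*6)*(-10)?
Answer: -248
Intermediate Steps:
X = 7 (X = -3 + (5 - 1*6)*(-10) = -3 + (5 - 6)*(-10) = -3 - 1*(-10) = -3 + 10 = 7)
u = -36 (u = -6*6 = -36)
t = 1 (t = -1*(-1) = 1)
G(j) = 5 + j
(t + X)*G(u) = (1 + 7)*(5 - 36) = 8*(-31) = -248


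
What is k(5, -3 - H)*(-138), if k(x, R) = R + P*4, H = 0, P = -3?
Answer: 2070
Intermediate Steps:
k(x, R) = -12 + R (k(x, R) = R - 3*4 = R - 12 = -12 + R)
k(5, -3 - H)*(-138) = (-12 + (-3 - 1*0))*(-138) = (-12 + (-3 + 0))*(-138) = (-12 - 3)*(-138) = -15*(-138) = 2070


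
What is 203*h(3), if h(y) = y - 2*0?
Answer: 609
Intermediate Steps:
h(y) = y (h(y) = y + 0 = y)
203*h(3) = 203*3 = 609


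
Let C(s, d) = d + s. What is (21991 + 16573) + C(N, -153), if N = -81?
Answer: 38330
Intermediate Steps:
(21991 + 16573) + C(N, -153) = (21991 + 16573) + (-153 - 81) = 38564 - 234 = 38330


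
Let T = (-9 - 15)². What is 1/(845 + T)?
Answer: 1/1421 ≈ 0.00070373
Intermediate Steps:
T = 576 (T = (-24)² = 576)
1/(845 + T) = 1/(845 + 576) = 1/1421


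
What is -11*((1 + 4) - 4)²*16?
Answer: -176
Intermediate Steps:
-11*((1 + 4) - 4)²*16 = -11*(5 - 4)²*16 = -11*1²*16 = -11*1*16 = -11*16 = -176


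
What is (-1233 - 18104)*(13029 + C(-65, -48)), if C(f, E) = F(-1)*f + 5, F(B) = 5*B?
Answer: -258322983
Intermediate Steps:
C(f, E) = 5 - 5*f (C(f, E) = (5*(-1))*f + 5 = -5*f + 5 = 5 - 5*f)
(-1233 - 18104)*(13029 + C(-65, -48)) = (-1233 - 18104)*(13029 + (5 - 5*(-65))) = -19337*(13029 + (5 + 325)) = -19337*(13029 + 330) = -19337*13359 = -258322983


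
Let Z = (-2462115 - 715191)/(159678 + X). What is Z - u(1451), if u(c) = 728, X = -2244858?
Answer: -252472289/347530 ≈ -726.48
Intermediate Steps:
Z = 529551/347530 (Z = (-2462115 - 715191)/(159678 - 2244858) = -3177306/(-2085180) = -3177306*(-1/2085180) = 529551/347530 ≈ 1.5238)
Z - u(1451) = 529551/347530 - 1*728 = 529551/347530 - 728 = -252472289/347530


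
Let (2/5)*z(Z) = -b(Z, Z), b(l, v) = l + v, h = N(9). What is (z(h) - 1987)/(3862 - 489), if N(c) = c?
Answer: -2032/3373 ≈ -0.60243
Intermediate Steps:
h = 9
z(Z) = -5*Z (z(Z) = 5*(-(Z + Z))/2 = 5*(-2*Z)/2 = -5*Z)
(z(h) - 1987)/(3862 - 489) = (-5*9 - 1987)/(3862 - 489) = (-45 - 1987)/3373 = -2032*1/3373 = -2032/3373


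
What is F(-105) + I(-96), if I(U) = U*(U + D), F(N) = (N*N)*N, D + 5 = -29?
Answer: -1145145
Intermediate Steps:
D = -34 (D = -5 - 29 = -34)
F(N) = N³ (F(N) = N²*N = N³)
I(U) = U*(-34 + U) (I(U) = U*(U - 34) = U*(-34 + U))
F(-105) + I(-96) = (-105)³ - 96*(-34 - 96) = -1157625 - 96*(-130) = -1157625 + 12480 = -1145145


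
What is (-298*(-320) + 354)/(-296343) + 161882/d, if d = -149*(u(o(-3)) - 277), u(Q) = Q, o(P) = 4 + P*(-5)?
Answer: 7382193323/1898669601 ≈ 3.8881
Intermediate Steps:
o(P) = 4 - 5*P
d = 38442 (d = -149*((4 - 5*(-3)) - 277) = -149*((4 + 15) - 277) = -149*(19 - 277) = -149*(-258) = 38442)
(-298*(-320) + 354)/(-296343) + 161882/d = (-298*(-320) + 354)/(-296343) + 161882/38442 = (95360 + 354)*(-1/296343) + 161882*(1/38442) = 95714*(-1/296343) + 80941/19221 = -95714/296343 + 80941/19221 = 7382193323/1898669601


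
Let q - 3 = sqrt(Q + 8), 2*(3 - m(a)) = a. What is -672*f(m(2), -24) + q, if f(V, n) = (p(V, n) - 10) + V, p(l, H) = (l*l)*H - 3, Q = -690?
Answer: 71907 + I*sqrt(682) ≈ 71907.0 + 26.115*I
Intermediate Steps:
m(a) = 3 - a/2
p(l, H) = -3 + H*l**2 (p(l, H) = l**2*H - 3 = H*l**2 - 3 = -3 + H*l**2)
f(V, n) = -13 + V + n*V**2 (f(V, n) = ((-3 + n*V**2) - 10) + V = (-13 + n*V**2) + V = -13 + V + n*V**2)
q = 3 + I*sqrt(682) (q = 3 + sqrt(-690 + 8) = 3 + sqrt(-682) = 3 + I*sqrt(682) ≈ 3.0 + 26.115*I)
-672*f(m(2), -24) + q = -672*(-13 + (3 - 1/2*2) - 24*(3 - 1/2*2)**2) + (3 + I*sqrt(682)) = -672*(-13 + (3 - 1) - 24*(3 - 1)**2) + (3 + I*sqrt(682)) = -672*(-13 + 2 - 24*2**2) + (3 + I*sqrt(682)) = -672*(-13 + 2 - 24*4) + (3 + I*sqrt(682)) = -672*(-13 + 2 - 96) + (3 + I*sqrt(682)) = -672*(-107) + (3 + I*sqrt(682)) = 71904 + (3 + I*sqrt(682)) = 71907 + I*sqrt(682)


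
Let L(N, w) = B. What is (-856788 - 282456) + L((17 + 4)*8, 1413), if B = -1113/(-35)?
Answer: -5696061/5 ≈ -1.1392e+6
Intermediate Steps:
B = 159/5 (B = -1113*(-1/35) = 159/5 ≈ 31.800)
L(N, w) = 159/5
(-856788 - 282456) + L((17 + 4)*8, 1413) = (-856788 - 282456) + 159/5 = -1139244 + 159/5 = -5696061/5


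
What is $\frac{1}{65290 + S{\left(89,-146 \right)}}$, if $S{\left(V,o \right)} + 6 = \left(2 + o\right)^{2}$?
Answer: $\frac{1}{86020} \approx 1.1625 \cdot 10^{-5}$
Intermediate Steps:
$S{\left(V,o \right)} = -6 + \left(2 + o\right)^{2}$
$\frac{1}{65290 + S{\left(89,-146 \right)}} = \frac{1}{65290 - \left(6 - \left(2 - 146\right)^{2}\right)} = \frac{1}{65290 - \left(6 - \left(-144\right)^{2}\right)} = \frac{1}{65290 + \left(-6 + 20736\right)} = \frac{1}{65290 + 20730} = \frac{1}{86020}$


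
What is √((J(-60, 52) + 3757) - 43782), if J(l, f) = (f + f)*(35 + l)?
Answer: 5*I*√1705 ≈ 206.46*I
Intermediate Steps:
J(l, f) = 2*f*(35 + l) (J(l, f) = (2*f)*(35 + l) = 2*f*(35 + l))
√((J(-60, 52) + 3757) - 43782) = √((2*52*(35 - 60) + 3757) - 43782) = √((2*52*(-25) + 3757) - 43782) = √((-2600 + 3757) - 43782) = √(1157 - 43782) = √(-42625) = 5*I*√1705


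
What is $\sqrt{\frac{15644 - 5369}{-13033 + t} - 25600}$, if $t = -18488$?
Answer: $\frac{5 i \sqrt{113048017635}}{10507} \approx 160.0 i$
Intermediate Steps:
$\sqrt{\frac{15644 - 5369}{-13033 + t} - 25600} = \sqrt{\frac{15644 - 5369}{-13033 - 18488} - 25600} = \sqrt{\frac{10275}{-31521} - 25600} = \sqrt{10275 \left(- \frac{1}{31521}\right) - 25600} = \sqrt{- \frac{3425}{10507} - 25600} = \sqrt{- \frac{268982625}{10507}} = \frac{5 i \sqrt{113048017635}}{10507}$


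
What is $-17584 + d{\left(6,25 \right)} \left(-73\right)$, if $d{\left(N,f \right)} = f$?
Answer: $-19409$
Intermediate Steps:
$-17584 + d{\left(6,25 \right)} \left(-73\right) = -17584 + 25 \left(-73\right) = -17584 - 1825 = -19409$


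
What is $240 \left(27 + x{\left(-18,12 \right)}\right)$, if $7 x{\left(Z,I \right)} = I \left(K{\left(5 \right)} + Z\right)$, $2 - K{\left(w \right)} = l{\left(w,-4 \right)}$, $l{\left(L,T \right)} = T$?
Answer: $\frac{10800}{7} \approx 1542.9$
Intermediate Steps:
$K{\left(w \right)} = 6$ ($K{\left(w \right)} = 2 - -4 = 2 + 4 = 6$)
$x{\left(Z,I \right)} = \frac{I \left(6 + Z\right)}{7}$
$240 \left(27 + x{\left(-18,12 \right)}\right) = 240 \left(27 + \frac{1}{7} \cdot 12 \left(6 - 18\right)\right) = 240 \left(27 + \frac{1}{7} \cdot 12 \left(-12\right)\right) = 240 \left(27 - \frac{144}{7}\right) = 240 \cdot \frac{45}{7} = \frac{10800}{7}$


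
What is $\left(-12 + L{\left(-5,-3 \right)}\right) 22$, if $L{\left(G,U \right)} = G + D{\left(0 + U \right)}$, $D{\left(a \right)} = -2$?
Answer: $-418$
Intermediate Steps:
$L{\left(G,U \right)} = -2 + G$ ($L{\left(G,U \right)} = G - 2 = -2 + G$)
$\left(-12 + L{\left(-5,-3 \right)}\right) 22 = \left(-12 - 7\right) 22 = \left(-19\right) 22 = -418$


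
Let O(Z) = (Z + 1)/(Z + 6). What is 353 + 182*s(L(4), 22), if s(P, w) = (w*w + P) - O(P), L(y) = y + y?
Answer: 89780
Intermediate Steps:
L(y) = 2*y
O(Z) = (1 + Z)/(6 + Z)
s(P, w) = P + w² - (1 + P)/(6 + P) (s(P, w) = (w*w + P) - (1 + P)/(6 + P) = (w² + P) - (1 + P)/(6 + P) = (P + w²) - (1 + P)/(6 + P) = P + w² - (1 + P)/(6 + P))
353 + 182*s(L(4), 22) = 353 + 182*((-1 - 2*4 + (6 + 2*4)*(2*4 + 22²))/(6 + 2*4)) = 353 + 182*((-1 - 1*8 + (6 + 8)*(8 + 484))/(6 + 8)) = 353 + 182*((-1 - 8 + 14*492)/14) = 353 + 182*((-1 - 8 + 6888)/14) = 353 + 182*((1/14)*6879) = 353 + 182*(6879/14) = 353 + 89427 = 89780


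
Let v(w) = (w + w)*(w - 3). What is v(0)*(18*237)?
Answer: 0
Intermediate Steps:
v(w) = 2*w*(-3 + w) (v(w) = (2*w)*(-3 + w) = 2*w*(-3 + w))
v(0)*(18*237) = (2*0*(-3 + 0))*(18*237) = (2*0*(-3))*4266 = 0*4266 = 0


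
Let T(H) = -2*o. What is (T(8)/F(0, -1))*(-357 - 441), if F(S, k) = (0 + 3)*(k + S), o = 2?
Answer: -1064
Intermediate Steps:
F(S, k) = 3*S + 3*k (F(S, k) = 3*(S + k) = 3*S + 3*k)
T(H) = -4 (T(H) = -2*2 = -4)
(T(8)/F(0, -1))*(-357 - 441) = (-4/(3*0 + 3*(-1)))*(-357 - 441) = -4/(0 - 3)*(-798) = -4/(-3)*(-798) = -4*(-⅓)*(-798) = (4/3)*(-798) = -1064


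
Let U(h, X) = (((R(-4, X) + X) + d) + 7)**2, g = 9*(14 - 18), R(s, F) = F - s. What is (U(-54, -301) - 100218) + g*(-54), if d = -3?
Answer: 254562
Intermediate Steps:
g = -36 (g = 9*(-4) = -36)
U(h, X) = (8 + 2*X)**2 (U(h, X) = ((((X - 1*(-4)) + X) - 3) + 7)**2 = ((((X + 4) + X) - 3) + 7)**2 = ((((4 + X) + X) - 3) + 7)**2 = (((4 + 2*X) - 3) + 7)**2 = ((1 + 2*X) + 7)**2 = (8 + 2*X)**2)
(U(-54, -301) - 100218) + g*(-54) = (4*(4 - 301)**2 - 100218) - 36*(-54) = (4*(-297)**2 - 100218) + 1944 = (4*88209 - 100218) + 1944 = (352836 - 100218) + 1944 = 252618 + 1944 = 254562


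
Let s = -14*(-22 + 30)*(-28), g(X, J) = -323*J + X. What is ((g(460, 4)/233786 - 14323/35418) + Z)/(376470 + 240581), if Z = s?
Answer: 12981715642937/2554662886987974 ≈ 0.0050816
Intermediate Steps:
g(X, J) = X - 323*J
s = 3136 (s = -14*8*(-28) = -112*(-28) = 3136)
Z = 3136
((g(460, 4)/233786 - 14323/35418) + Z)/(376470 + 240581) = (((460 - 323*4)/233786 - 14323/35418) + 3136)/(376470 + 240581) = (((460 - 1292)*(1/233786) - 14323*1/35418) + 3136)/617051 = ((-832*1/233786 - 14323/35418) + 3136)*(1/617051) = ((-416/116893 - 14323/35418) + 3136)*(1/617051) = (-1688992327/4140116274 + 3136)*(1/617051) = (12981715642937/4140116274)*(1/617051) = 12981715642937/2554662886987974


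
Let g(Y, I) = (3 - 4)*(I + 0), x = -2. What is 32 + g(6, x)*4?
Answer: 40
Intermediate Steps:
g(Y, I) = -I
32 + g(6, x)*4 = 32 - 1*(-2)*4 = 32 + 2*4 = 32 + 8 = 40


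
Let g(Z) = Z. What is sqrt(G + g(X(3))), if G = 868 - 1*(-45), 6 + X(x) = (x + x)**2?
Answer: sqrt(943) ≈ 30.708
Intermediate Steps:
X(x) = -6 + 4*x**2 (X(x) = -6 + (x + x)**2 = -6 + (2*x)**2 = -6 + 4*x**2)
G = 913 (G = 868 + 45 = 913)
sqrt(G + g(X(3))) = sqrt(913 + (-6 + 4*3**2)) = sqrt(913 + (-6 + 4*9)) = sqrt(913 + (-6 + 36)) = sqrt(913 + 30) = sqrt(943)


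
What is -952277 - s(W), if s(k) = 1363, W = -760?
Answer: -953640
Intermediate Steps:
-952277 - s(W) = -952277 - 1*1363 = -952277 - 1363 = -953640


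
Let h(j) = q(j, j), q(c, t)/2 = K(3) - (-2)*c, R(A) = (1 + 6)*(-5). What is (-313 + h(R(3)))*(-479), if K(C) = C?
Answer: 214113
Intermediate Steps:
R(A) = -35 (R(A) = 7*(-5) = -35)
q(c, t) = 6 + 4*c (q(c, t) = 2*(3 - (-2)*c) = 2*(3 + 2*c) = 6 + 4*c)
h(j) = 6 + 4*j
(-313 + h(R(3)))*(-479) = (-313 + (6 + 4*(-35)))*(-479) = (-313 + (6 - 140))*(-479) = (-313 - 134)*(-479) = -447*(-479) = 214113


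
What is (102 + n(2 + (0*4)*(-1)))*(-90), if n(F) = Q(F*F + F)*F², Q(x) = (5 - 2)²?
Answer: -12420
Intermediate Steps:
Q(x) = 9 (Q(x) = 3² = 9)
n(F) = 9*F²
(102 + n(2 + (0*4)*(-1)))*(-90) = (102 + 9*(2 + (0*4)*(-1))²)*(-90) = (102 + 9*(2 + 0*(-1))²)*(-90) = (102 + 9*(2 + 0)²)*(-90) = (102 + 9*2²)*(-90) = (102 + 9*4)*(-90) = (102 + 36)*(-90) = 138*(-90) = -12420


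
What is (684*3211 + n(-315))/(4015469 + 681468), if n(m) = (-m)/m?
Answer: 2196323/4696937 ≈ 0.46761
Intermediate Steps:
n(m) = -1
(684*3211 + n(-315))/(4015469 + 681468) = (684*3211 - 1)/(4015469 + 681468) = (2196324 - 1)/4696937 = 2196323*(1/4696937) = 2196323/4696937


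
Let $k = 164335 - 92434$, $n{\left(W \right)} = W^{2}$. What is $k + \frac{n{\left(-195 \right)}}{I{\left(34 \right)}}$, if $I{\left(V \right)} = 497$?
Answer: $\frac{35772822}{497} \approx 71978.0$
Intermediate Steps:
$k = 71901$ ($k = 164335 - 92434 = 71901$)
$k + \frac{n{\left(-195 \right)}}{I{\left(34 \right)}} = 71901 + \frac{\left(-195\right)^{2}}{497} = 71901 + 38025 \cdot \frac{1}{497} = 71901 + \frac{38025}{497} = \frac{35772822}{497}$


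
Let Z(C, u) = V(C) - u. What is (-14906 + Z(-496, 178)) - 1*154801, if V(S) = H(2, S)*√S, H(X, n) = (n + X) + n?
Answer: -169885 - 3960*I*√31 ≈ -1.6989e+5 - 22048.0*I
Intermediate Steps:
H(X, n) = X + 2*n (H(X, n) = (X + n) + n = X + 2*n)
V(S) = √S*(2 + 2*S) (V(S) = (2 + 2*S)*√S = √S*(2 + 2*S))
Z(C, u) = -u + 2*√C*(1 + C) (Z(C, u) = 2*√C*(1 + C) - u = -u + 2*√C*(1 + C))
(-14906 + Z(-496, 178)) - 1*154801 = (-14906 + (-1*178 + 2*√(-496)*(1 - 496))) - 1*154801 = (-14906 + (-178 + 2*(4*I*√31)*(-495))) - 154801 = (-14906 + (-178 - 3960*I*√31)) - 154801 = (-15084 - 3960*I*√31) - 154801 = -169885 - 3960*I*√31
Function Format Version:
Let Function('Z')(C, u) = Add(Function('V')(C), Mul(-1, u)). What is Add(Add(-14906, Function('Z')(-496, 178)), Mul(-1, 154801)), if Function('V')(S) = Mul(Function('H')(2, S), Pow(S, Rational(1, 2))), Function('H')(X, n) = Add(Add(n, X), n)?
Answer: Add(-169885, Mul(-3960, I, Pow(31, Rational(1, 2)))) ≈ Add(-1.6989e+5, Mul(-22048., I))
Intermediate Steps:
Function('H')(X, n) = Add(X, Mul(2, n)) (Function('H')(X, n) = Add(Add(X, n), n) = Add(X, Mul(2, n)))
Function('V')(S) = Mul(Pow(S, Rational(1, 2)), Add(2, Mul(2, S))) (Function('V')(S) = Mul(Add(2, Mul(2, S)), Pow(S, Rational(1, 2))) = Mul(Pow(S, Rational(1, 2)), Add(2, Mul(2, S))))
Function('Z')(C, u) = Add(Mul(-1, u), Mul(2, Pow(C, Rational(1, 2)), Add(1, C))) (Function('Z')(C, u) = Add(Mul(2, Pow(C, Rational(1, 2)), Add(1, C)), Mul(-1, u)) = Add(Mul(-1, u), Mul(2, Pow(C, Rational(1, 2)), Add(1, C))))
Add(Add(-14906, Function('Z')(-496, 178)), Mul(-1, 154801)) = Add(Add(-14906, Add(Mul(-1, 178), Mul(2, Pow(-496, Rational(1, 2)), Add(1, -496)))), Mul(-1, 154801)) = Add(Add(-14906, Add(-178, Mul(2, Mul(4, I, Pow(31, Rational(1, 2))), -495))), -154801) = Add(Add(-14906, Add(-178, Mul(-3960, I, Pow(31, Rational(1, 2))))), -154801) = Add(Add(-15084, Mul(-3960, I, Pow(31, Rational(1, 2)))), -154801) = Add(-169885, Mul(-3960, I, Pow(31, Rational(1, 2))))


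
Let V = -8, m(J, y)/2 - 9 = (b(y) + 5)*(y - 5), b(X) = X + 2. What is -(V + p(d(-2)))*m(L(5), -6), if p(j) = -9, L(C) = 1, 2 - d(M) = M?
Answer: -68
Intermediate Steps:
b(X) = 2 + X
d(M) = 2 - M
m(J, y) = 18 + 2*(-5 + y)*(7 + y) (m(J, y) = 18 + 2*(((2 + y) + 5)*(y - 5)) = 18 + 2*((7 + y)*(-5 + y)) = 18 + 2*((-5 + y)*(7 + y)) = 18 + 2*(-5 + y)*(7 + y))
-(V + p(d(-2)))*m(L(5), -6) = -(-8 - 9)*(-52 + 2*(-6)*(2 - 6)) = -(-17)*(-52 + 2*(-6)*(-4)) = -(-17)*(-52 + 48) = -(-17)*(-4) = -1*68 = -68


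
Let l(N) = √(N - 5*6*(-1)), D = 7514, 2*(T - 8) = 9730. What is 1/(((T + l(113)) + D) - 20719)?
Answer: -8332/69422081 - √143/69422081 ≈ -0.00012019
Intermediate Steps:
T = 4873 (T = 8 + (½)*9730 = 8 + 4865 = 4873)
l(N) = √(30 + N) (l(N) = √(N - 30*(-1)) = √(N + 30) = √(30 + N))
1/(((T + l(113)) + D) - 20719) = 1/(((4873 + √(30 + 113)) + 7514) - 20719) = 1/(((4873 + √143) + 7514) - 20719) = 1/((12387 + √143) - 20719) = 1/(-8332 + √143)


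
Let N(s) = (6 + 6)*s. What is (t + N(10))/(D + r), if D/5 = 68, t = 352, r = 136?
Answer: 118/119 ≈ 0.99160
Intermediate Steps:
D = 340 (D = 5*68 = 340)
N(s) = 12*s
(t + N(10))/(D + r) = (352 + 12*10)/(340 + 136) = (352 + 120)/476 = 472*(1/476) = 118/119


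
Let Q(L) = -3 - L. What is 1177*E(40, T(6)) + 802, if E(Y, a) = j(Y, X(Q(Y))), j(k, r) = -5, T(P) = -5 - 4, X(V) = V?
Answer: -5083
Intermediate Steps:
T(P) = -9
E(Y, a) = -5
1177*E(40, T(6)) + 802 = 1177*(-5) + 802 = -5885 + 802 = -5083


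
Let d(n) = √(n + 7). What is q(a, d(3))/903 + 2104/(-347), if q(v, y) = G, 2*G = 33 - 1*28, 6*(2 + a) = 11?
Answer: -3798089/626682 ≈ -6.0606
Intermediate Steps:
a = -⅙ (a = -2 + (⅙)*11 = -2 + 11/6 = -⅙ ≈ -0.16667)
d(n) = √(7 + n)
G = 5/2 (G = (33 - 1*28)/2 = (33 - 28)/2 = (½)*5 = 5/2 ≈ 2.5000)
q(v, y) = 5/2
q(a, d(3))/903 + 2104/(-347) = (5/2)/903 + 2104/(-347) = (5/2)*(1/903) + 2104*(-1/347) = 5/1806 - 2104/347 = -3798089/626682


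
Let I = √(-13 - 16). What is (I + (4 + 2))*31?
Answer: 186 + 31*I*√29 ≈ 186.0 + 166.94*I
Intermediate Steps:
I = I*√29 (I = √(-29) = I*√29 ≈ 5.3852*I)
(I + (4 + 2))*31 = (I*√29 + (4 + 2))*31 = (I*√29 + 6)*31 = (6 + I*√29)*31 = 186 + 31*I*√29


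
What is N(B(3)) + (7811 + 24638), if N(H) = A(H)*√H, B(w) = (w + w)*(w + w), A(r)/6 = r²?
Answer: 79105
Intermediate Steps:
A(r) = 6*r²
B(w) = 4*w² (B(w) = (2*w)*(2*w) = 4*w²)
N(H) = 6*H^(5/2) (N(H) = (6*H²)*√H = 6*H^(5/2))
N(B(3)) + (7811 + 24638) = 6*(4*3²)^(5/2) + (7811 + 24638) = 6*(4*9)^(5/2) + 32449 = 6*36^(5/2) + 32449 = 6*7776 + 32449 = 46656 + 32449 = 79105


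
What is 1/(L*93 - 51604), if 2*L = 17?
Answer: -2/101627 ≈ -1.9680e-5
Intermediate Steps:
L = 17/2 (L = (1/2)*17 = 17/2 ≈ 8.5000)
1/(L*93 - 51604) = 1/((17/2)*93 - 51604) = 1/(1581/2 - 51604) = 1/(-101627/2) = -2/101627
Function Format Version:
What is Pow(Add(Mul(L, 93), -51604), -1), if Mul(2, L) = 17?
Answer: Rational(-2, 101627) ≈ -1.9680e-5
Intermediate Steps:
L = Rational(17, 2) (L = Mul(Rational(1, 2), 17) = Rational(17, 2) ≈ 8.5000)
Pow(Add(Mul(L, 93), -51604), -1) = Pow(Add(Mul(Rational(17, 2), 93), -51604), -1) = Pow(Add(Rational(1581, 2), -51604), -1) = Pow(Rational(-101627, 2), -1) = Rational(-2, 101627)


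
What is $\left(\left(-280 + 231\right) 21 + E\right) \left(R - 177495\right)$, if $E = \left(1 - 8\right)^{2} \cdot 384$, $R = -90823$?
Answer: $-4772572266$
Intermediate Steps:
$E = 18816$ ($E = \left(-7\right)^{2} \cdot 384 = 49 \cdot 384 = 18816$)
$\left(\left(-280 + 231\right) 21 + E\right) \left(R - 177495\right) = \left(\left(-280 + 231\right) 21 + 18816\right) \left(-90823 - 177495\right) = \left(\left(-49\right) 21 + 18816\right) \left(-268318\right) = \left(-1029 + 18816\right) \left(-268318\right) = 17787 \left(-268318\right) = -4772572266$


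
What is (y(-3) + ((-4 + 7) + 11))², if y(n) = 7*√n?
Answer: 49 + 196*I*√3 ≈ 49.0 + 339.48*I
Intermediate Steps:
(y(-3) + ((-4 + 7) + 11))² = (7*√(-3) + ((-4 + 7) + 11))² = (7*(I*√3) + (3 + 11))² = (7*I*√3 + 14)² = (14 + 7*I*√3)²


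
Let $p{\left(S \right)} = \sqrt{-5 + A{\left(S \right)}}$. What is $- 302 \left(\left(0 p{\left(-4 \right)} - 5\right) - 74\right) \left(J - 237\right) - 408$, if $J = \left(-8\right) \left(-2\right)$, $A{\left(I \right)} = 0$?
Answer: $-5273026$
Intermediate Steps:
$J = 16$
$p{\left(S \right)} = i \sqrt{5}$ ($p{\left(S \right)} = \sqrt{-5 + 0} = \sqrt{-5} = i \sqrt{5}$)
$- 302 \left(\left(0 p{\left(-4 \right)} - 5\right) - 74\right) \left(J - 237\right) - 408 = - 302 \left(\left(0 i \sqrt{5} - 5\right) - 74\right) \left(16 - 237\right) - 408 = - 302 \left(\left(0 - 5\right) - 74\right) \left(-221\right) - 408 = - 302 \left(-5 - 74\right) \left(-221\right) - 408 = - 302 \left(\left(-79\right) \left(-221\right)\right) - 408 = \left(-302\right) 17459 - 408 = -5272618 - 408 = -5273026$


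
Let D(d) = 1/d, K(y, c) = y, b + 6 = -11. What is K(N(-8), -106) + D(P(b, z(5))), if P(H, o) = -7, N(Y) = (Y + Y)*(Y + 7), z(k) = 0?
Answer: 111/7 ≈ 15.857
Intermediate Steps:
b = -17 (b = -6 - 11 = -17)
N(Y) = 2*Y*(7 + Y) (N(Y) = (2*Y)*(7 + Y) = 2*Y*(7 + Y))
K(N(-8), -106) + D(P(b, z(5))) = 2*(-8)*(7 - 8) + 1/(-7) = 2*(-8)*(-1) - ⅐ = 16 - ⅐ = 111/7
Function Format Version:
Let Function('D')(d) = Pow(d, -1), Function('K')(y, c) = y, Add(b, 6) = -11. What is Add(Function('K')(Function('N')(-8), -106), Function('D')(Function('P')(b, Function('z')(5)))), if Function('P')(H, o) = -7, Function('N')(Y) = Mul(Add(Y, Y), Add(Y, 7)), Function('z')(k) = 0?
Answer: Rational(111, 7) ≈ 15.857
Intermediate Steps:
b = -17 (b = Add(-6, -11) = -17)
Function('N')(Y) = Mul(2, Y, Add(7, Y)) (Function('N')(Y) = Mul(Mul(2, Y), Add(7, Y)) = Mul(2, Y, Add(7, Y)))
Add(Function('K')(Function('N')(-8), -106), Function('D')(Function('P')(b, Function('z')(5)))) = Add(Mul(2, -8, Add(7, -8)), Pow(-7, -1)) = Add(Mul(2, -8, -1), Rational(-1, 7)) = Add(16, Rational(-1, 7)) = Rational(111, 7)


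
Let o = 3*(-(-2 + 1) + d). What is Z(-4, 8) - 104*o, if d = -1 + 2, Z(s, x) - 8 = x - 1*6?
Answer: -614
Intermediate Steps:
Z(s, x) = 2 + x (Z(s, x) = 8 + (x - 1*6) = 8 + (x - 6) = 8 + (-6 + x) = 2 + x)
d = 1
o = 6 (o = 3*(-(-2 + 1) + 1) = 3*(-1*(-1) + 1) = 3*(1 + 1) = 3*2 = 6)
Z(-4, 8) - 104*o = (2 + 8) - 104*6 = 10 - 624 = -614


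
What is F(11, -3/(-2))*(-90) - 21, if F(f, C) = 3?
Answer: -291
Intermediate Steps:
F(11, -3/(-2))*(-90) - 21 = 3*(-90) - 21 = -270 - 21 = -291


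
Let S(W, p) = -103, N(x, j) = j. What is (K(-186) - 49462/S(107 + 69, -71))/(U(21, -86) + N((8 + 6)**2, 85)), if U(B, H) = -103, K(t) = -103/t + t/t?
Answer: -9229699/344844 ≈ -26.765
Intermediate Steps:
K(t) = 1 - 103/t (K(t) = -103/t + 1 = 1 - 103/t)
(K(-186) - 49462/S(107 + 69, -71))/(U(21, -86) + N((8 + 6)**2, 85)) = ((-103 - 186)/(-186) - 49462/(-103))/(-103 + 85) = (-1/186*(-289) - 49462*(-1/103))/(-18) = (289/186 + 49462/103)*(-1/18) = (9229699/19158)*(-1/18) = -9229699/344844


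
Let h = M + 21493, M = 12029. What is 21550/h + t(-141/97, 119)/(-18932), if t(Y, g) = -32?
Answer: 51132163/79329813 ≈ 0.64455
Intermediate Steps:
h = 33522 (h = 12029 + 21493 = 33522)
21550/h + t(-141/97, 119)/(-18932) = 21550/33522 - 32/(-18932) = 21550*(1/33522) - 32*(-1/18932) = 10775/16761 + 8/4733 = 51132163/79329813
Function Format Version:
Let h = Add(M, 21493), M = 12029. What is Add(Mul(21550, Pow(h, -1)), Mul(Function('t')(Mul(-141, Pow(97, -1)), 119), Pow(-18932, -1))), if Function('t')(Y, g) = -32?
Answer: Rational(51132163, 79329813) ≈ 0.64455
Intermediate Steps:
h = 33522 (h = Add(12029, 21493) = 33522)
Add(Mul(21550, Pow(h, -1)), Mul(Function('t')(Mul(-141, Pow(97, -1)), 119), Pow(-18932, -1))) = Add(Mul(21550, Pow(33522, -1)), Mul(-32, Pow(-18932, -1))) = Add(Mul(21550, Rational(1, 33522)), Mul(-32, Rational(-1, 18932))) = Add(Rational(10775, 16761), Rational(8, 4733)) = Rational(51132163, 79329813)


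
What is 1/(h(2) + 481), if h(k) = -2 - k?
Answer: 1/477 ≈ 0.0020964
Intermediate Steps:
1/(h(2) + 481) = 1/((-2 - 1*2) + 481) = 1/((-2 - 2) + 481) = 1/(-4 + 481) = 1/477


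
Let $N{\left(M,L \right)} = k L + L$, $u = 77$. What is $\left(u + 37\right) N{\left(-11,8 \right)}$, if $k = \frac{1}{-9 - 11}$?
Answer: $\frac{4332}{5} \approx 866.4$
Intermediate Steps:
$k = - \frac{1}{20}$ ($k = \frac{1}{-20} = - \frac{1}{20} \approx -0.05$)
$N{\left(M,L \right)} = \frac{19 L}{20}$ ($N{\left(M,L \right)} = - \frac{L}{20} + L = \frac{19 L}{20}$)
$\left(u + 37\right) N{\left(-11,8 \right)} = \left(77 + 37\right) \frac{19}{20} \cdot 8 = 114 \cdot \frac{38}{5} = \frac{4332}{5}$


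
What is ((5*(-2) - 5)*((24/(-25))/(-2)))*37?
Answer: -1332/5 ≈ -266.40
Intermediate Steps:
((5*(-2) - 5)*((24/(-25))/(-2)))*37 = ((-10 - 5)*((24*(-1/25))*(-1/2)))*37 = -(-72)*(-1)/(5*2)*37 = -15*12/25*37 = -36/5*37 = -1332/5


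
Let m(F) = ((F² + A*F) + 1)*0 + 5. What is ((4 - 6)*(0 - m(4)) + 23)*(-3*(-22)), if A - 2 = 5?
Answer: 2178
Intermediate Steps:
A = 7 (A = 2 + 5 = 7)
m(F) = 5 (m(F) = ((F² + 7*F) + 1)*0 + 5 = (1 + F² + 7*F)*0 + 5 = 0 + 5 = 5)
((4 - 6)*(0 - m(4)) + 23)*(-3*(-22)) = ((4 - 6)*(0 - 1*5) + 23)*(-3*(-22)) = (-2*(0 - 5) + 23)*66 = (-2*(-5) + 23)*66 = (10 + 23)*66 = 33*66 = 2178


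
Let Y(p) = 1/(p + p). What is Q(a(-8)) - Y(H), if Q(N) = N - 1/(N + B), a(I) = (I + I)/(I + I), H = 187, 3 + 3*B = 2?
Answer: -94/187 ≈ -0.50267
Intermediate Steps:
B = -⅓ (B = -1 + (⅓)*2 = -1 + ⅔ = -⅓ ≈ -0.33333)
a(I) = 1 (a(I) = (2*I)/((2*I)) = (2*I)*(1/(2*I)) = 1)
Y(p) = 1/(2*p)
Q(N) = N - 1/(-⅓ + N) (Q(N) = N - 1/(N - ⅓) = N - 1/(-⅓ + N))
Q(a(-8)) - Y(H) = (-3 - 1*1 + 3*1²)/(-1 + 3*1) - 1/(2*187) = (-3 - 1 + 3*1)/(-1 + 3) - 1/(2*187) = (-3 - 1 + 3)/2 - 1*1/374 = (½)*(-1) - 1/374 = -½ - 1/374 = -94/187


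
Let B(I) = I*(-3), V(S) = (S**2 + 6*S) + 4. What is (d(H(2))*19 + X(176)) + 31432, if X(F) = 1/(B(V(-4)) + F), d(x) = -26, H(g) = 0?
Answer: 5816345/188 ≈ 30938.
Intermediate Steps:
V(S) = 4 + S**2 + 6*S
B(I) = -3*I
X(F) = 1/(12 + F) (X(F) = 1/(-3*(4 + (-4)**2 + 6*(-4)) + F) = 1/(-3*(4 + 16 - 24) + F) = 1/(-3*(-4) + F) = 1/(12 + F))
(d(H(2))*19 + X(176)) + 31432 = (-26*19 + 1/(12 + 176)) + 31432 = (-494 + 1/188) + 31432 = -92871/188 + 31432 = 5816345/188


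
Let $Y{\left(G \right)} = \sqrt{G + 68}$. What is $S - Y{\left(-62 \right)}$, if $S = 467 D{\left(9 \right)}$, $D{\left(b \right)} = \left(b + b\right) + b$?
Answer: $12609 - \sqrt{6} \approx 12607.0$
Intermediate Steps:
$D{\left(b \right)} = 3 b$ ($D{\left(b \right)} = 2 b + b = 3 b$)
$Y{\left(G \right)} = \sqrt{68 + G}$
$S = 12609$ ($S = 467 \cdot 3 \cdot 9 = 467 \cdot 27 = 12609$)
$S - Y{\left(-62 \right)} = 12609 - \sqrt{68 - 62} = 12609 - \sqrt{6}$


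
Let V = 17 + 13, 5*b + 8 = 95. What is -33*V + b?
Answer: -4863/5 ≈ -972.60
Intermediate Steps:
b = 87/5 (b = -8/5 + (1/5)*95 = -8/5 + 19 = 87/5 ≈ 17.400)
V = 30
-33*V + b = -33*30 + 87/5 = -990 + 87/5 = -4863/5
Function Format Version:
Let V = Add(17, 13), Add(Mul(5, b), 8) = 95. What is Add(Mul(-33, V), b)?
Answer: Rational(-4863, 5) ≈ -972.60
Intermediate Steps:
b = Rational(87, 5) (b = Add(Rational(-8, 5), Mul(Rational(1, 5), 95)) = Add(Rational(-8, 5), 19) = Rational(87, 5) ≈ 17.400)
V = 30
Add(Mul(-33, V), b) = Add(Mul(-33, 30), Rational(87, 5)) = Add(-990, Rational(87, 5)) = Rational(-4863, 5)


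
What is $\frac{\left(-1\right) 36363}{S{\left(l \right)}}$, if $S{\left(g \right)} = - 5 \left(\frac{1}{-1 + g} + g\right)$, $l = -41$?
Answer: $- \frac{1527246}{8615} \approx -177.28$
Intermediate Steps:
$S{\left(g \right)} = - 5 g - \frac{5}{-1 + g}$ ($S{\left(g \right)} = - 5 \left(g + \frac{1}{-1 + g}\right) = - 5 g - \frac{5}{-1 + g}$)
$\frac{\left(-1\right) 36363}{S{\left(l \right)}} = \frac{\left(-1\right) 36363}{5 \frac{1}{-1 - 41} \left(-1 - 41 - \left(-41\right)^{2}\right)} = - \frac{36363}{5 \frac{1}{-42} \left(-1 - 41 - 1681\right)} = - \frac{36363}{5 \left(- \frac{1}{42}\right) \left(-1 - 41 - 1681\right)} = - \frac{36363}{5 \left(- \frac{1}{42}\right) \left(-1723\right)} = - \frac{36363}{\frac{8615}{42}} = \left(-36363\right) \frac{42}{8615} = - \frac{1527246}{8615}$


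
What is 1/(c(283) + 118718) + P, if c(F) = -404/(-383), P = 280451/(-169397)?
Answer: -12751873259447/7702379613006 ≈ -1.6556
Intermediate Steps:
P = -280451/169397 (P = 280451*(-1/169397) = -280451/169397 ≈ -1.6556)
c(F) = 404/383 (c(F) = -404*(-1/383) = 404/383)
1/(c(283) + 118718) + P = 1/(404/383 + 118718) - 280451/169397 = 1/(45469398/383) - 280451/169397 = 383/45469398 - 280451/169397 = -12751873259447/7702379613006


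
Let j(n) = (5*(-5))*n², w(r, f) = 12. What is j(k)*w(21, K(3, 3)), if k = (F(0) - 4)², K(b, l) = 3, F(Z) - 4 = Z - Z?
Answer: 0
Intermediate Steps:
F(Z) = 4 (F(Z) = 4 + (Z - Z) = 4 + 0 = 4)
k = 0 (k = (4 - 4)² = 0² = 0)
j(n) = -25*n²
j(k)*w(21, K(3, 3)) = -25*0²*12 = -25*0*12 = 0*12 = 0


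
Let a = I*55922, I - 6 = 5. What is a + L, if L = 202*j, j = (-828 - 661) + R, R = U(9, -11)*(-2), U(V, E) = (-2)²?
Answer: 312748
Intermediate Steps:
I = 11 (I = 6 + 5 = 11)
U(V, E) = 4
R = -8 (R = 4*(-2) = -8)
j = -1497 (j = (-828 - 661) - 8 = -1489 - 8 = -1497)
a = 615142 (a = 11*55922 = 615142)
L = -302394 (L = 202*(-1497) = -302394)
a + L = 615142 - 302394 = 312748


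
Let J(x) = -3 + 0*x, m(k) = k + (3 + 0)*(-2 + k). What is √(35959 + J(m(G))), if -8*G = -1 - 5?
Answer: 2*√8989 ≈ 189.62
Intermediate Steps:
G = ¾ (G = -(-1 - 5)/8 = -⅛*(-6) = ¾ ≈ 0.75000)
m(k) = -6 + 4*k (m(k) = k + 3*(-2 + k) = k + (-6 + 3*k) = -6 + 4*k)
J(x) = -3 (J(x) = -3 + 0 = -3)
√(35959 + J(m(G))) = √(35959 - 3) = √35956 = 2*√8989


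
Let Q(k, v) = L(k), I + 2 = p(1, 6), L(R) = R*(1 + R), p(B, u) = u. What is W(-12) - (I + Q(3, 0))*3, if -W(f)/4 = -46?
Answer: 136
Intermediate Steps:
W(f) = 184 (W(f) = -4*(-46) = 184)
I = 4 (I = -2 + 6 = 4)
Q(k, v) = k*(1 + k)
W(-12) - (I + Q(3, 0))*3 = 184 - (4 + 3*(1 + 3))*3 = 184 - (4 + 3*4)*3 = 184 - (4 + 12)*3 = 184 - 16*3 = 184 - 1*48 = 184 - 48 = 136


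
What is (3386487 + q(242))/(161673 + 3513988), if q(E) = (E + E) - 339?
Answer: 3386632/3675661 ≈ 0.92137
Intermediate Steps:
q(E) = -339 + 2*E (q(E) = 2*E - 339 = -339 + 2*E)
(3386487 + q(242))/(161673 + 3513988) = (3386487 + (-339 + 2*242))/(161673 + 3513988) = (3386487 + (-339 + 484))/3675661 = (3386487 + 145)*(1/3675661) = 3386632*(1/3675661) = 3386632/3675661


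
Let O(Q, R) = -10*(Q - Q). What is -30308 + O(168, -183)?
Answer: -30308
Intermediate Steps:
O(Q, R) = 0 (O(Q, R) = -10*0 = -5*0 = 0)
-30308 + O(168, -183) = -30308 + 0 = -30308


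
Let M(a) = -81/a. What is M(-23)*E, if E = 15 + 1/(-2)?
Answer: 2349/46 ≈ 51.065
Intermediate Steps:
E = 29/2 (E = 15 - ½ = 29/2 ≈ 14.500)
M(-23)*E = -81/(-23)*(29/2) = -81*(-1/23)*(29/2) = (81/23)*(29/2) = 2349/46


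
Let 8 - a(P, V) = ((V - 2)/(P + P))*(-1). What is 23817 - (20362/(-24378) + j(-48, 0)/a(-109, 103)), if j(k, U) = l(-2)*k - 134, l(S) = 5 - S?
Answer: 478237405882/20026527 ≈ 23880.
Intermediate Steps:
a(P, V) = 8 + (-2 + V)/(2*P) (a(P, V) = 8 - (V - 2)/(P + P)*(-1) = 8 - (-2 + V)/((2*P))*(-1) = 8 - (-2 + V)*(1/(2*P))*(-1) = 8 - (-2 + V)/(2*P)*(-1) = 8 - (-1)*(-2 + V)/(2*P) = 8 + (-2 + V)/(2*P))
j(k, U) = -134 + 7*k (j(k, U) = (5 - 1*(-2))*k - 134 = (5 + 2)*k - 134 = 7*k - 134 = -134 + 7*k)
23817 - (20362/(-24378) + j(-48, 0)/a(-109, 103)) = 23817 - (20362/(-24378) + (-134 + 7*(-48))/(((½)*(-2 + 103 + 16*(-109))/(-109)))) = 23817 - (20362*(-1/24378) + (-134 - 336)/(((½)*(-1/109)*(-2 + 103 - 1744)))) = 23817 - (-10181/12189 - 470/((½)*(-1/109)*(-1643))) = 23817 - (-10181/12189 - 470/1643/218) = 23817 - (-10181/12189 - 470*218/1643) = 23817 - (-10181/12189 - 102460/1643) = 23817 - 1*(-1265612323/20026527) = 23817 + 1265612323/20026527 = 478237405882/20026527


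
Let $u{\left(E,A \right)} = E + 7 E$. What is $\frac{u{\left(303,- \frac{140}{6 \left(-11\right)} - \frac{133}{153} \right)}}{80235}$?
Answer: $\frac{808}{26745} \approx 0.030211$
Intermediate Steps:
$u{\left(E,A \right)} = 8 E$
$\frac{u{\left(303,- \frac{140}{6 \left(-11\right)} - \frac{133}{153} \right)}}{80235} = \frac{8 \cdot 303}{80235} = 2424 \cdot \frac{1}{80235} = \frac{808}{26745}$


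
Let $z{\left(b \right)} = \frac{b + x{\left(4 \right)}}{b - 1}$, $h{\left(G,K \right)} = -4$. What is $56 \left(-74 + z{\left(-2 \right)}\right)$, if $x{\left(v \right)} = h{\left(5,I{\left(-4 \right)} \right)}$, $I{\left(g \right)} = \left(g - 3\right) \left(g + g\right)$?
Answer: $-4032$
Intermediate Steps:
$I{\left(g \right)} = 2 g \left(-3 + g\right)$ ($I{\left(g \right)} = \left(-3 + g\right) 2 g = 2 g \left(-3 + g\right)$)
$x{\left(v \right)} = -4$
$z{\left(b \right)} = \frac{-4 + b}{-1 + b}$ ($z{\left(b \right)} = \frac{b - 4}{b - 1} = \frac{-4 + b}{-1 + b}$)
$56 \left(-74 + z{\left(-2 \right)}\right) = 56 \left(-74 + \frac{-4 - 2}{-1 - 2}\right) = 56 \left(-74 + \frac{1}{-3} \left(-6\right)\right) = 56 \left(-74 - -2\right) = 56 \left(-74 + 2\right) = 56 \left(-72\right) = -4032$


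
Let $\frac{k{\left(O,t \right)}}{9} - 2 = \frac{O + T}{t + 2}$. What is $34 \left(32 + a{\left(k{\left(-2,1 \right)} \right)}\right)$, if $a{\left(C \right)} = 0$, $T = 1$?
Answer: $1088$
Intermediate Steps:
$k{\left(O,t \right)} = 18 + \frac{9 \left(1 + O\right)}{2 + t}$ ($k{\left(O,t \right)} = 18 + 9 \frac{O + 1}{t + 2} = 18 + 9 \frac{1 + O}{2 + t} = 18 + \frac{9 \left(1 + O\right)}{2 + t}$)
$34 \left(32 + a{\left(k{\left(-2,1 \right)} \right)}\right) = 34 \left(32 + 0\right) = 34 \cdot 32 = 1088$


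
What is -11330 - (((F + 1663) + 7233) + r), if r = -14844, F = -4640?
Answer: -742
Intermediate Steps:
-11330 - (((F + 1663) + 7233) + r) = -11330 - (((-4640 + 1663) + 7233) - 14844) = -11330 - ((-2977 + 7233) - 14844) = -11330 - (4256 - 14844) = -11330 - 1*(-10588) = -11330 + 10588 = -742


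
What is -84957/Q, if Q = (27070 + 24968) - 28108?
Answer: -84957/23930 ≈ -3.5502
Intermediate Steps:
Q = 23930 (Q = 52038 - 28108 = 23930)
-84957/Q = -84957/23930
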